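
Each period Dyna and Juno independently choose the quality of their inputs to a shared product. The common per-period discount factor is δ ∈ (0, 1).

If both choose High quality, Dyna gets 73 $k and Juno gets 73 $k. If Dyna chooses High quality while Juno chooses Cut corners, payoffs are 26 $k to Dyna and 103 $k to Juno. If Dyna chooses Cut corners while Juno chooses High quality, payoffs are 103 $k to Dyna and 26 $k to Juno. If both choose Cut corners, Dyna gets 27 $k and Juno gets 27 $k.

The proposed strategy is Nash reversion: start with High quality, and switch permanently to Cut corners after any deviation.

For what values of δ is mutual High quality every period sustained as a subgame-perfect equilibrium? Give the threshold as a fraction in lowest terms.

One-period gain from deviating is 103 − 73 = 30. The loss is 73 − 27 = 46 in every subsequent period, with present value 46·δ/(1−δ).
Deviation is unprofitable when 46·δ/(1−δ) ≥ 30, i.e. δ/(1−δ) ≥ 15/23.
Equivalently δ ≥ 30/(30+46) = 15/38.

15/38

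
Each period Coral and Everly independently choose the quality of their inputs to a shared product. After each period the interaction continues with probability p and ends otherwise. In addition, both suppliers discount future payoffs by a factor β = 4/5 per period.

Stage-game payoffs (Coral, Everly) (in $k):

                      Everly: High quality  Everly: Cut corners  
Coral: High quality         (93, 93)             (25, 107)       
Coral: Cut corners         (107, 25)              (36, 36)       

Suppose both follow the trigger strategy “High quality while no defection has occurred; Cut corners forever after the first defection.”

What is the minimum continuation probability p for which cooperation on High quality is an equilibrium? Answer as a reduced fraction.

35/142

Expected continuation weight on next period's payoff is β·p = 4/5·p, which plays the role of the discount factor.
Cooperation requires 4/5·p ≥ (107−93)/(107−36) = 14/71, hence p ≥ 35/142.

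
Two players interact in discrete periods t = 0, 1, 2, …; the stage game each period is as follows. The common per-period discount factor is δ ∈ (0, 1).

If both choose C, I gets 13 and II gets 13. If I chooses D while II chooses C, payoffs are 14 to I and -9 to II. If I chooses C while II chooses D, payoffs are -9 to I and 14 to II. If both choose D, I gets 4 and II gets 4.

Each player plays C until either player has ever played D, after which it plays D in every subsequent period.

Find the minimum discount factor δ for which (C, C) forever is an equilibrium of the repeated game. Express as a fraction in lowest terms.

One-period gain from deviating is 14 − 13 = 1. The loss is 13 − 4 = 9 in every subsequent period, with present value 9·δ/(1−δ).
Deviation is unprofitable when 9·δ/(1−δ) ≥ 1, i.e. δ/(1−δ) ≥ 1/9.
Equivalently δ ≥ 1/(1+9) = 1/10.

1/10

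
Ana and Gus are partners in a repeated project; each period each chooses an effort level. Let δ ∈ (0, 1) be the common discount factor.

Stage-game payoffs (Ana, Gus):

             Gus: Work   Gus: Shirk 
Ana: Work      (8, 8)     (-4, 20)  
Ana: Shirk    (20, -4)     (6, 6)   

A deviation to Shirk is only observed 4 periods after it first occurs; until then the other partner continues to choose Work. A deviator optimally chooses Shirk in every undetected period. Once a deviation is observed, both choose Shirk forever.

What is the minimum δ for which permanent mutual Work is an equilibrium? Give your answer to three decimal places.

A deviator earns 20 for 4 periods, then 6 forever; cooperating earns 8 forever. Multiplying the IC by (1−δ):
8 ≥ 20(1−δ^4) + 6δ^4, so 14·δ^4 ≥ 12 and δ^4 ≥ 6/7.
δ ≥ (6/7)^(1/4) ≈ 0.962.

0.962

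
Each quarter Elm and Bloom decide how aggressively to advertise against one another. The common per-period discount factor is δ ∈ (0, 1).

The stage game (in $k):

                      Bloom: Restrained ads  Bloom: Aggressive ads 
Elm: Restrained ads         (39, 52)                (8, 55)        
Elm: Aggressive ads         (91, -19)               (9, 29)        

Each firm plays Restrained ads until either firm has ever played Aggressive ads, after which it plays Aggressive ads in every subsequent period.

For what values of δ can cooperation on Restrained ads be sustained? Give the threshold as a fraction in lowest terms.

26/41

For Elm: deviation gain 91−39 = 52, per-period punishment loss 39−9 = 30. IC gives δ ≥ 52/82 = 26/41.
For Bloom: gain 3, loss 23 per period, so δ ≥ 3/26.
The tighter constraint is Elm's, so cooperation needs δ ≥ 26/41.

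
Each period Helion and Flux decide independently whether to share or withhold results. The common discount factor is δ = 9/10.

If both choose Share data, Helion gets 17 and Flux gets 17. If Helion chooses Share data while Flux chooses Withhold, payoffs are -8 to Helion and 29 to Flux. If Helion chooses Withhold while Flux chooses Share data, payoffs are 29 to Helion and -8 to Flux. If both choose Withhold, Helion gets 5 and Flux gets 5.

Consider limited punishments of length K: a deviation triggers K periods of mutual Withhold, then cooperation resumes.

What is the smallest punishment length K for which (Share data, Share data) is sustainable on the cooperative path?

2

No profitable deviation requires (17−5)(δ+…+δ^K) ≥ 29−17, i.e. δ+…+δ^K ≥ 1 ≈ 1.0000.
With δ = 9/10, the partial sums are K=1: 0.9000, K=2: 1.7100.
K = 2 is the first length at which the sum reaches 1.0000.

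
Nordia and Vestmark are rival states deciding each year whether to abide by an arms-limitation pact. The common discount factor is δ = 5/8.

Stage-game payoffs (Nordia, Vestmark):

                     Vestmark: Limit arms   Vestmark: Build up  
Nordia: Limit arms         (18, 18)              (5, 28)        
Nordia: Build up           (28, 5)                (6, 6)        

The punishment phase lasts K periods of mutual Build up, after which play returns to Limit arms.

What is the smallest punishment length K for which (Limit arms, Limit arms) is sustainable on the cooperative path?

2

IC: δ(1−δ^K)/(1−δ) ≥ (28−18)/(18−6) = 5/6.
With δ = 5/8: need 1 − δ^K ≥ 5/6·(1−5/8)/(5/8), i.e. δ^K ≤ 0.5000.
Since (5/8)^1 = 0.6250 and (5/8)^2 = 0.3906, the smallest such K is 2.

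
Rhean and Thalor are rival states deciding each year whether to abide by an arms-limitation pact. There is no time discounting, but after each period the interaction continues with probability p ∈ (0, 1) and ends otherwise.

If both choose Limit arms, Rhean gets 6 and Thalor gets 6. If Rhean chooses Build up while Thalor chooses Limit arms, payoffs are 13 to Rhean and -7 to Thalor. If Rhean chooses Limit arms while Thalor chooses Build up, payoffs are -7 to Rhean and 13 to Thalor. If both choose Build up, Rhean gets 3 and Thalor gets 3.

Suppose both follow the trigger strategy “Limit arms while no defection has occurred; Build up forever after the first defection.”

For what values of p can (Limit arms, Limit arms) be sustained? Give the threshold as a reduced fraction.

7/10

With no time discounting, the continuation probability p plays the role of the discount factor.
Grim-trigger IC: 6/(1−p) ≥ 13 + 3p/(1−p) ⇒ p ≥ (13−6)/(13−3) = 7/10.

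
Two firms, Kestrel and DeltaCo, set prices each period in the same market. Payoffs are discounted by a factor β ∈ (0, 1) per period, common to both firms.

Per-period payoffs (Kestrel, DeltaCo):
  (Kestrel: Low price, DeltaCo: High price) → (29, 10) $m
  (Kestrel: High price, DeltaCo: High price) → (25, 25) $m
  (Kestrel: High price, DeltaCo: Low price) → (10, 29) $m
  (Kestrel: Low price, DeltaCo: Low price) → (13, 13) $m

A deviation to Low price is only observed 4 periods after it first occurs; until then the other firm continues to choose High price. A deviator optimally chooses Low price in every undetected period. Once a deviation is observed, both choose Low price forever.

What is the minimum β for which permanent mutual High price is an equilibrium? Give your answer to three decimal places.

A deviator earns 29 for 4 periods, then 13 forever; cooperating earns 25 forever. Multiplying the IC by (1−β):
25 ≥ 29(1−β^4) + 13β^4, so 16·β^4 ≥ 4 and β^4 ≥ 1/4.
β ≥ (1/4)^(1/4) ≈ 0.707.

0.707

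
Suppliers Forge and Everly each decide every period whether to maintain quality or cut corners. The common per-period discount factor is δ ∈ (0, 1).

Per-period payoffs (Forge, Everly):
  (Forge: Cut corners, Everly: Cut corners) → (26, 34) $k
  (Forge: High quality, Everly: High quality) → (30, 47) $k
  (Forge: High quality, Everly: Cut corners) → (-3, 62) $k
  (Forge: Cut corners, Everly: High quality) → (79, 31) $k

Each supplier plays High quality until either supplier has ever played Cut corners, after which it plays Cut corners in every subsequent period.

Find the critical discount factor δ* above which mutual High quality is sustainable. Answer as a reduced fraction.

49/53

Forge: cooperation gives 30 each period; deviation gives 79 once then 26 forever.
  30/(1−δ) ≥ 79 + 26δ/(1−δ) ⇒ δ ≥ 49/53.
Everly: cooperation gives 47 each period; deviation gives 62 once then 34 forever.
  δ ≥ 15/28.
Both must hold, so the binding constraint is Forge's: δ ≥ 49/53.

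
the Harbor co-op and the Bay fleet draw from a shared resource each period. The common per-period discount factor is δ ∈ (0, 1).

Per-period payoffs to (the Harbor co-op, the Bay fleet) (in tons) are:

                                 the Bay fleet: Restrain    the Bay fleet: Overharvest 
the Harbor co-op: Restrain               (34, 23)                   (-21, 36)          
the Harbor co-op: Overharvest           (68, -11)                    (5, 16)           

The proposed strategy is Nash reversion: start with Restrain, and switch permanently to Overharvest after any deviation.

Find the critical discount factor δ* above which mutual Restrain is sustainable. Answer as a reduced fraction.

the Harbor co-op: cooperation gives 34 each period; deviation gives 68 once then 5 forever.
  34/(1−δ) ≥ 68 + 5δ/(1−δ) ⇒ δ ≥ 34/63.
the Bay fleet: cooperation gives 23 each period; deviation gives 36 once then 16 forever.
  δ ≥ 13/20.
Both must hold, so the binding constraint is the Bay fleet's: δ ≥ 13/20.

13/20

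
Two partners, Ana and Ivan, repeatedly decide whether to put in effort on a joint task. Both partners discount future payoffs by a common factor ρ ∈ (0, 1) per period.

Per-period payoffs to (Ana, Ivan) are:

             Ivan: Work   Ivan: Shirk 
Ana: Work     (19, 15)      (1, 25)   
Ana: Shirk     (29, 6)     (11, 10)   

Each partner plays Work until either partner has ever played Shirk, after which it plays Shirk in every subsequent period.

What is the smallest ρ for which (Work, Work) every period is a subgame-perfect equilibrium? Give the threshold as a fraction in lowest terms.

2/3

Ana's threshold: (29−19)/(29−11) = 5/9.
Ivan's threshold: (25−15)/(25−10) = 2/3.
5/9 < 2/3, so Ivan binds and ρ* = 2/3.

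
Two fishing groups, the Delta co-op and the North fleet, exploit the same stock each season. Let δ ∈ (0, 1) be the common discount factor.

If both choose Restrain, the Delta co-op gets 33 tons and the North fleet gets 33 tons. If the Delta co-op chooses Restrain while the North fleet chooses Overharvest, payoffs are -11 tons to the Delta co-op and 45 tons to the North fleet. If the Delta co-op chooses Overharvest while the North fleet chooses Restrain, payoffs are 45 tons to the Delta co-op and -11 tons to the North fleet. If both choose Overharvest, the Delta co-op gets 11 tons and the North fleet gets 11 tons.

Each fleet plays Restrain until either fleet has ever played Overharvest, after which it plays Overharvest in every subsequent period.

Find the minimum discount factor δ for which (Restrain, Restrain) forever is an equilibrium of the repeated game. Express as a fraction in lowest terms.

6/17

Cooperation forever yields 33 each period: 33/(1−δ).
Deviating yields 45 once, then 11 forever: 45 + 11δ/(1−δ).
No profitable deviation requires 33/(1−δ) ≥ 45 + 11δ/(1−δ).
Multiplying by (1−δ): 33 ≥ 45(1−δ) + 11δ = 45 − 34δ.
So 34δ ≥ 12, i.e. δ ≥ 12/34 = 6/17.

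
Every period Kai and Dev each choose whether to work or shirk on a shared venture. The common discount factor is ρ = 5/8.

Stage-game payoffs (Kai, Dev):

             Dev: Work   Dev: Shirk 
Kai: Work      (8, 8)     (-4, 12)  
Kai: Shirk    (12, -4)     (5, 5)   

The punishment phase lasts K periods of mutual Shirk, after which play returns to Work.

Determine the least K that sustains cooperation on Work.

4

Need Σ_{k=1}^{K} ρ^k ≥ (12−8)/(8−5) = 1.3333 at ρ = 5/8.
At K = 3 the sum is 1.2598 < 1.3333; at K = 4 it is 1.4124 ≥ 1.3333.
So the minimum punishment length is K = 4.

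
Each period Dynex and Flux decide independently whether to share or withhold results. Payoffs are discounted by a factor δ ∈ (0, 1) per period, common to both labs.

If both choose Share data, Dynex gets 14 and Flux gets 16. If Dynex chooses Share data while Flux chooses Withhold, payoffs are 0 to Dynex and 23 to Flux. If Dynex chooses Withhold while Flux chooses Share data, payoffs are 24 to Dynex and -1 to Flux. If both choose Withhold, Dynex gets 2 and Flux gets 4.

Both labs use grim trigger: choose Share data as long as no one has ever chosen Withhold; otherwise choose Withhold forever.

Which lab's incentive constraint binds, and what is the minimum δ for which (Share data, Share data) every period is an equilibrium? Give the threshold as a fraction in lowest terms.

For Dynex: deviation gain 24−14 = 10, per-period punishment loss 14−2 = 12. IC gives δ ≥ 10/22 = 5/11.
For Flux: gain 7, loss 12 per period, so δ ≥ 7/19.
The tighter constraint is Dynex's, so cooperation needs δ ≥ 5/11.

Dynex; δ ≥ 5/11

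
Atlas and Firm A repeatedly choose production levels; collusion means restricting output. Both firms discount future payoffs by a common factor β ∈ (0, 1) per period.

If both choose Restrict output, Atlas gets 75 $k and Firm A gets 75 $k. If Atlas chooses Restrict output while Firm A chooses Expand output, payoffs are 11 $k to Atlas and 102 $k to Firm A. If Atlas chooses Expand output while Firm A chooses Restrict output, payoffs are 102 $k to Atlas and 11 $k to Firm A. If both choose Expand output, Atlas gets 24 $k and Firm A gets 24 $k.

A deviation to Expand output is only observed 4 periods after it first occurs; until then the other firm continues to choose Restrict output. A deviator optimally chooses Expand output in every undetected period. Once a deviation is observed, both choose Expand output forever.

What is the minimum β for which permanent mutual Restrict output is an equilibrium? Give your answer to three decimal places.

0.767

The best deviation is to choose Expand output for all 4 undetected periods, earning 102 each, then 24 forever once detected.
Deviation value: 102(1−β^4)/(1−β) + 24β^4/(1−β); cooperation value: 75/(1−β).
IC: 75 ≥ 102(1−β^4) + 24β^4 = 102 − 78β^4.
So β^4 ≥ 27/78 = 9/26, giving β ≥ (9/26)^(1/4) ≈ 0.767.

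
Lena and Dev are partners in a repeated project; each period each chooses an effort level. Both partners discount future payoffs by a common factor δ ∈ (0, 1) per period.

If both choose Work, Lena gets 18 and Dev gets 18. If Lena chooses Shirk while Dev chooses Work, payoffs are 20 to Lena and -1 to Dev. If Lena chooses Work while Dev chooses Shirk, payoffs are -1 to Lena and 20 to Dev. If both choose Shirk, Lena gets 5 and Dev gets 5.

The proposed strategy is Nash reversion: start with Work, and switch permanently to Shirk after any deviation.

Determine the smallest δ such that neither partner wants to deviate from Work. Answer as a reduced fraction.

One-period gain from deviating is 20 − 18 = 2. The loss is 18 − 5 = 13 in every subsequent period, with present value 13·δ/(1−δ).
Deviation is unprofitable when 13·δ/(1−δ) ≥ 2, i.e. δ/(1−δ) ≥ 2/13.
Equivalently δ ≥ 2/(2+13) = 2/15.

2/15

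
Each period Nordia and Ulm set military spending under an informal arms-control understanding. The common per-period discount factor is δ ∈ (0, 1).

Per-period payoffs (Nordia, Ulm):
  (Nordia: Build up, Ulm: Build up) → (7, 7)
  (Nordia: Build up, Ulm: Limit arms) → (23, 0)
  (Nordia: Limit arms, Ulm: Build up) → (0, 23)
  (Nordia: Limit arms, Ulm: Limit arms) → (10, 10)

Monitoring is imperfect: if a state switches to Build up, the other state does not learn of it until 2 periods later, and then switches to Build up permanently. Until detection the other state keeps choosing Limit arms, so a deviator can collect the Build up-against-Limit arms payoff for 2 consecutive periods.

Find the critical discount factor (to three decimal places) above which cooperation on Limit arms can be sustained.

A deviator earns 23 for 2 periods, then 7 forever; cooperating earns 10 forever. Multiplying the IC by (1−δ):
10 ≥ 23(1−δ^2) + 7δ^2, so 16·δ^2 ≥ 13 and δ^2 ≥ 13/16.
δ ≥ (13/16)^(1/2) ≈ 0.901.

0.901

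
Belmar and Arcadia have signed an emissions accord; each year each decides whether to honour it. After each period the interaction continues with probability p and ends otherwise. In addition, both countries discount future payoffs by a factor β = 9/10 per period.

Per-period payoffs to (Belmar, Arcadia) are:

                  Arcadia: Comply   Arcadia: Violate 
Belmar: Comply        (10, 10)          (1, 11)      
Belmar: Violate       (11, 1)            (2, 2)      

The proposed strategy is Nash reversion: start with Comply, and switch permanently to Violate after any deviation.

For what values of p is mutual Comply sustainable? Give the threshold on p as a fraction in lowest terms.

With continuation probability p and discount β, the effective per-period discount factor is βp.
Grim-trigger IC: βp ≥ (11−10)/(11−2) = 1/9.
So p ≥ (1/9)/(9/10) = 10/81.

10/81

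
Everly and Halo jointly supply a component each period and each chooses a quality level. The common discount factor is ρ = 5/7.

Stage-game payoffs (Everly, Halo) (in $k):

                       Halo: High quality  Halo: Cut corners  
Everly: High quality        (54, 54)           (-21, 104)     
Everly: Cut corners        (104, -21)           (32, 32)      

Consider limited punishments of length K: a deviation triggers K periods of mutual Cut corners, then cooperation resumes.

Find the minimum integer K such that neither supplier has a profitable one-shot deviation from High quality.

IC: ρ(1−ρ^K)/(1−ρ) ≥ (104−54)/(54−32) = 25/11.
With ρ = 5/7: need 1 − ρ^K ≥ 25/11·(1−5/7)/(5/7), i.e. ρ^K ≤ 0.0909.
Since (5/7)^7 = 0.0949 and (5/7)^8 = 0.0678, the smallest such K is 8.

8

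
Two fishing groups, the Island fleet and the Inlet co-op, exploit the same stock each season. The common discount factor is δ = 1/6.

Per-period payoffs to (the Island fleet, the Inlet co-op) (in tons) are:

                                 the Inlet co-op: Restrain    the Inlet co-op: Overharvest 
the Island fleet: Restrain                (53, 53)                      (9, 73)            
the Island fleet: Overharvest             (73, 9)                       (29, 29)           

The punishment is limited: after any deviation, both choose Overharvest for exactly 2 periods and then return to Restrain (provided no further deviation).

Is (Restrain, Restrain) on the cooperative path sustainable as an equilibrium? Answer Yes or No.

No

IC: δ+…+δ^2 ≥ (73−53)/(53−29) = 5/6.
At δ = 1/6: partial sum = 0.1944 < 0.8333. Cooperation not sustainable.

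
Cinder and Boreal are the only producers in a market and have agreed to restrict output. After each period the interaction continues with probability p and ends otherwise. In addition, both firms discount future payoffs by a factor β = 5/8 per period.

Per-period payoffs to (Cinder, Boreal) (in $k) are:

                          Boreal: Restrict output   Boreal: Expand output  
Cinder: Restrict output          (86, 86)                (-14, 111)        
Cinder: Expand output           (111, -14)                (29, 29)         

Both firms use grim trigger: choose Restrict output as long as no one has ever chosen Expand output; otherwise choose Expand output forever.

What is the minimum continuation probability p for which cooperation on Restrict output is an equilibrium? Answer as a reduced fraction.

With continuation probability p and discount β, the effective per-period discount factor is βp.
Grim-trigger IC: βp ≥ (111−86)/(111−29) = 25/82.
So p ≥ (25/82)/(5/8) = 20/41.

20/41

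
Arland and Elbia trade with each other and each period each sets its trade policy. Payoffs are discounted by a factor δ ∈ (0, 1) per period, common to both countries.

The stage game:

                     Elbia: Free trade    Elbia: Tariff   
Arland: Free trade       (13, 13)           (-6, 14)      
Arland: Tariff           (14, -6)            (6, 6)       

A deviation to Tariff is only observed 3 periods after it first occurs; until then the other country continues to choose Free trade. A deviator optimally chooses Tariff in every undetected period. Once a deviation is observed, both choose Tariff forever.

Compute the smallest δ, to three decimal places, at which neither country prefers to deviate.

0.500

A deviator earns 14 for 3 periods, then 6 forever; cooperating earns 13 forever. Multiplying the IC by (1−δ):
13 ≥ 14(1−δ^3) + 6δ^3, so 8·δ^3 ≥ 1 and δ^3 ≥ 1/8.
δ ≥ (1/8)^(1/3) ≈ 0.500.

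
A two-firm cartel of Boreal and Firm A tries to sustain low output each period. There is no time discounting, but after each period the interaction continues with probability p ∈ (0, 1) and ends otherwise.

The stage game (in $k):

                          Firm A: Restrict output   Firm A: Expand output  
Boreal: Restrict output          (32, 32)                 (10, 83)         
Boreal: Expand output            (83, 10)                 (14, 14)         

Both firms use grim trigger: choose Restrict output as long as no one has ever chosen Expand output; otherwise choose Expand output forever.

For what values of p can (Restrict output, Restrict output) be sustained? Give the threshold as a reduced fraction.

17/23

Expected cooperation value is 32 + p·32 + p²·32 + … = 32/(1−p); deviation gives 83 + p·14/(1−p).
32 ≥ 83(1−p) + 14p ⇒ 69p ≥ 51 ⇒ p ≥ 51/69 = 17/23.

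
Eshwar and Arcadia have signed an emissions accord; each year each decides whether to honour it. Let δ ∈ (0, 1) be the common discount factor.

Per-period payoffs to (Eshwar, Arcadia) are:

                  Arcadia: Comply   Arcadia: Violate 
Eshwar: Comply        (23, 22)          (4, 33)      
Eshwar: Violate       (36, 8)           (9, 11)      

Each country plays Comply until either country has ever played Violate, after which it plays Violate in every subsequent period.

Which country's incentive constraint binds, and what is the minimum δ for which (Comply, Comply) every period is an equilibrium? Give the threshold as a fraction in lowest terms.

Eshwar: cooperation gives 23 each period; deviation gives 36 once then 9 forever.
  23/(1−δ) ≥ 36 + 9δ/(1−δ) ⇒ δ ≥ 13/27.
Arcadia: cooperation gives 22 each period; deviation gives 33 once then 11 forever.
  δ ≥ 11/22 = 1/2.
Both must hold, so the binding constraint is Arcadia's: δ ≥ 1/2.

Arcadia; δ ≥ 1/2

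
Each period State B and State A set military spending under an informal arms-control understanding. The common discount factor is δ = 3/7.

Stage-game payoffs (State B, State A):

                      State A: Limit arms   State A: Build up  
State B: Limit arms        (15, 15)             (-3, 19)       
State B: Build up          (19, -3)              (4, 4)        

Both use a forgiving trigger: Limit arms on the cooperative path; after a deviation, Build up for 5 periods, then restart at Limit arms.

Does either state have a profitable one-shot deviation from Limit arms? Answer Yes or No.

Comparing payoff streams over the 6 periods until play realigns: cooperate → 15(1+δ+…+δ^5); deviate → 19 + 4(δ+…+δ^5).
Cooperation is sustained iff (15−4)(δ+…+δ^5) ≥ 19−15.
δ+…+δ^5 = 3/7·(1−(3/7)^5)/(1−3/7) = 0.7392, and (19−15)/(15−4) = 0.3636.
0.7392 ≥ 0.3636, so cooperation is sustainable.

No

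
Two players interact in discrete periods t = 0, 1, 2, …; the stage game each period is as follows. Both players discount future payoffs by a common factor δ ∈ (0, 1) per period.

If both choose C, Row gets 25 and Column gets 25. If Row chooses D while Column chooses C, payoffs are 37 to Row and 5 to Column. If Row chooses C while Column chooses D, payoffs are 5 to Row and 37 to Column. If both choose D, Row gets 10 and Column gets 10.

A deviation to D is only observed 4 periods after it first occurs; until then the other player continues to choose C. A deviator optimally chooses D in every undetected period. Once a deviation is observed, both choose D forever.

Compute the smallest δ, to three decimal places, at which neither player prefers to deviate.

The best deviation is to choose D for all 4 undetected periods, earning 37 each, then 10 forever once detected.
Deviation value: 37(1−δ^4)/(1−δ) + 10δ^4/(1−δ); cooperation value: 25/(1−δ).
IC: 25 ≥ 37(1−δ^4) + 10δ^4 = 37 − 27δ^4.
So δ^4 ≥ 12/27 = 4/9, giving δ ≥ (4/9)^(1/4) ≈ 0.816.

0.816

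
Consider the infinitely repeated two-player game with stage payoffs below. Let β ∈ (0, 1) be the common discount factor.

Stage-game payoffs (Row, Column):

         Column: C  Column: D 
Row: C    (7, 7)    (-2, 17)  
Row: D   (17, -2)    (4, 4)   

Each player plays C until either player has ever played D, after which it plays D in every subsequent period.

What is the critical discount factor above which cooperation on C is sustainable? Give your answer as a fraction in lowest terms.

7/(1−β) ≥ 17 + 4β/(1−β)
7 ≥ 17 − 13β
β ≥ 10/13.

10/13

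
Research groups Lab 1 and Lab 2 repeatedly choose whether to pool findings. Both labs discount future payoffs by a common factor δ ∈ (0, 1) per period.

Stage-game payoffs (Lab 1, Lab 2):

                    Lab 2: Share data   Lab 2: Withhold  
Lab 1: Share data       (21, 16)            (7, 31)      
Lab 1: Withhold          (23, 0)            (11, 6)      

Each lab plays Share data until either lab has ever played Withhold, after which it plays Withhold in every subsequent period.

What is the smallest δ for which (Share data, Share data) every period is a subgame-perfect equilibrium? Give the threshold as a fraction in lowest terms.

3/5

Lab 1: cooperation gives 21 each period; deviation gives 23 once then 11 forever.
  21/(1−δ) ≥ 23 + 11δ/(1−δ) ⇒ δ ≥ 2/12 = 1/6.
Lab 2: cooperation gives 16 each period; deviation gives 31 once then 6 forever.
  δ ≥ 15/25 = 3/5.
Both must hold, so the binding constraint is Lab 2's: δ ≥ 3/5.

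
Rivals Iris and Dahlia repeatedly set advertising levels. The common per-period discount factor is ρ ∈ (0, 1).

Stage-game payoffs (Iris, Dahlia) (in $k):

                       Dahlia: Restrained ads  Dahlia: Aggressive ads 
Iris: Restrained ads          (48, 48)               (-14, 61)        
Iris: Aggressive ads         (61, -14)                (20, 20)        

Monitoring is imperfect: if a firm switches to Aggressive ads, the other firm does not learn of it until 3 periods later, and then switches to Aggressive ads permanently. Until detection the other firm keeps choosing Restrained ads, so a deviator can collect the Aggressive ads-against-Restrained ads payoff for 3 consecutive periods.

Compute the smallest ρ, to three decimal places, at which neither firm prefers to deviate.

The best deviation is to choose Aggressive ads for all 3 undetected periods, earning 61 each, then 20 forever once detected.
Deviation value: 61(1−ρ^3)/(1−ρ) + 20ρ^3/(1−ρ); cooperation value: 48/(1−ρ).
IC: 48 ≥ 61(1−ρ^3) + 20ρ^3 = 61 − 41ρ^3.
So ρ^3 ≥ 13/41, giving ρ ≥ (13/41)^(1/3) ≈ 0.682.

0.682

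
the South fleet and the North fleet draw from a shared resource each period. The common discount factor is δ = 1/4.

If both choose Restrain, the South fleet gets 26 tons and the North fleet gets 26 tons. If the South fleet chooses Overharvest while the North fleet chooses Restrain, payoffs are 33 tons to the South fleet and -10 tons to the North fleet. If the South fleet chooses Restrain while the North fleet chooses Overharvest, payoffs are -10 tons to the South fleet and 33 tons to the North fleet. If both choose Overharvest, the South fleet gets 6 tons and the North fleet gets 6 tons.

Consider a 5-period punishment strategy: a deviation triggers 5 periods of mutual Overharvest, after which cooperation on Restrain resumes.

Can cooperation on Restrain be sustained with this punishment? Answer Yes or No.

No

IC: δ+…+δ^5 ≥ (33−26)/(26−6) = 7/20.
At δ = 1/4: partial sum = 0.3330 < 0.3500. Cooperation not sustainable.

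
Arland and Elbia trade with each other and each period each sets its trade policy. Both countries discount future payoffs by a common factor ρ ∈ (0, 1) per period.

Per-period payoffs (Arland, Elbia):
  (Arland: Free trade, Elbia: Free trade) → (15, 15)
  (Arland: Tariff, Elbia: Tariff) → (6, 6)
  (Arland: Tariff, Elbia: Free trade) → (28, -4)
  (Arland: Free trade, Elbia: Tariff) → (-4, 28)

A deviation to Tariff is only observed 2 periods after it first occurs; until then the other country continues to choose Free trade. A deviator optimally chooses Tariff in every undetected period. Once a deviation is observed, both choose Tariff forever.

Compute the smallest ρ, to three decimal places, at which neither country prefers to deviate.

Deviating for the 2 undetected periods gains 28−15 = 13 per period over cooperation, then loses 15−6 = 9 per period forever once punishment starts.
Gain: 13(1 + ρ + … + ρ^1); loss: 9·ρ^2/(1−ρ).
No profitable deviation ⇔ 13(1−ρ^2) ≤ 9·ρ^2, i.e. ρ^2 ≥ 13/(13+9) = 13/22.
Hence ρ ≥ (13/22)^(1/2) ≈ 0.769.

0.769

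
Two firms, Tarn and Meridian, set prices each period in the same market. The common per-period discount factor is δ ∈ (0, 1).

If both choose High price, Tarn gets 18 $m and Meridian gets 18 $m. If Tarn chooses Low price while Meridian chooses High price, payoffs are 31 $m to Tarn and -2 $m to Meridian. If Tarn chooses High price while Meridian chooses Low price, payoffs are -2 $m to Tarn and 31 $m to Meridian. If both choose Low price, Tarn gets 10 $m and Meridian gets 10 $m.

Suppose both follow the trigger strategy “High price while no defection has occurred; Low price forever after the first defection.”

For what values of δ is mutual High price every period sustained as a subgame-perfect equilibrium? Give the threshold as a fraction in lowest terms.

Cooperation forever yields 18 each period: 18/(1−δ).
Deviating yields 31 once, then 10 forever: 31 + 10δ/(1−δ).
No profitable deviation requires 18/(1−δ) ≥ 31 + 10δ/(1−δ).
Multiplying by (1−δ): 18 ≥ 31(1−δ) + 10δ = 31 − 21δ.
So 21δ ≥ 13, i.e. δ ≥ 13/21.

13/21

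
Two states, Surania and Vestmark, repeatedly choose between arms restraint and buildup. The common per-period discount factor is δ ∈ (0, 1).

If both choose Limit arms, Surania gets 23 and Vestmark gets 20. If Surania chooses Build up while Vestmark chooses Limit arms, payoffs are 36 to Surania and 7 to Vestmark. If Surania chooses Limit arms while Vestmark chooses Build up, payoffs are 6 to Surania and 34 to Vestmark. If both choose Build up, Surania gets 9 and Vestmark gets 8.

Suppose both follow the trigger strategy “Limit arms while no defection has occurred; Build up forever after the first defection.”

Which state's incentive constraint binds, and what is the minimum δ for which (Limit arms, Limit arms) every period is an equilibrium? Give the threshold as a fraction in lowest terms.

Vestmark; δ ≥ 7/13

Surania's threshold: (36−23)/(36−9) = 13/27.
Vestmark's threshold: (34−20)/(34−8) = 7/13.
13/27 < 7/13, so Vestmark binds and δ* = 7/13.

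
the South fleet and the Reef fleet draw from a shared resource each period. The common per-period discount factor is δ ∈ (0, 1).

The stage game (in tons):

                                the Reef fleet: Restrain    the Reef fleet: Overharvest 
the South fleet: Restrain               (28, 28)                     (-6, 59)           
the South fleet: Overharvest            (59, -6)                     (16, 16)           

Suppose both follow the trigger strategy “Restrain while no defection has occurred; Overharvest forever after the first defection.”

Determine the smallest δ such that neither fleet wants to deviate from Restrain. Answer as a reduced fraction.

One-period gain from deviating is 59 − 28 = 31. The loss is 28 − 16 = 12 in every subsequent period, with present value 12·δ/(1−δ).
Deviation is unprofitable when 12·δ/(1−δ) ≥ 31, i.e. δ/(1−δ) ≥ 31/12.
Equivalently δ ≥ 31/(31+12) = 31/43.

31/43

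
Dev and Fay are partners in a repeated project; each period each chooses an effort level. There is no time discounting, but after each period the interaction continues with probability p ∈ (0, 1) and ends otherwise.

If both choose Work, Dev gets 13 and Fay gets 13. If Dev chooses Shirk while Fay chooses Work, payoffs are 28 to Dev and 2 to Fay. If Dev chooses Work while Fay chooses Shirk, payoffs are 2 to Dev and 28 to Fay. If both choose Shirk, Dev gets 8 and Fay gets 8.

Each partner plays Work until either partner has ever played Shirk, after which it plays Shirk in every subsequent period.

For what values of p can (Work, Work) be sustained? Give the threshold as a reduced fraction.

Expected cooperation value is 13 + p·13 + p²·13 + … = 13/(1−p); deviation gives 28 + p·8/(1−p).
13 ≥ 28(1−p) + 8p ⇒ 20p ≥ 15 ⇒ p ≥ 15/20 = 3/4.

3/4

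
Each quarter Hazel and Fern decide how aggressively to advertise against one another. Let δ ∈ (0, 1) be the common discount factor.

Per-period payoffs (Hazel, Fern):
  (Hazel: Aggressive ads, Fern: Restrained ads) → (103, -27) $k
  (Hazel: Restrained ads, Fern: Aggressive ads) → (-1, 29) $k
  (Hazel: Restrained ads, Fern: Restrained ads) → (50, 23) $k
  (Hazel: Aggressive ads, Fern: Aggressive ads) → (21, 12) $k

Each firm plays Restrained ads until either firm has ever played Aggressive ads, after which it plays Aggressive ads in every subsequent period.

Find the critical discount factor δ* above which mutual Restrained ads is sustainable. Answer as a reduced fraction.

For Hazel: deviation gain 103−50 = 53, per-period punishment loss 50−21 = 29. IC gives δ ≥ 53/82.
For Fern: gain 6, loss 11 per period, so δ ≥ 6/17.
The tighter constraint is Hazel's, so cooperation needs δ ≥ 53/82.

53/82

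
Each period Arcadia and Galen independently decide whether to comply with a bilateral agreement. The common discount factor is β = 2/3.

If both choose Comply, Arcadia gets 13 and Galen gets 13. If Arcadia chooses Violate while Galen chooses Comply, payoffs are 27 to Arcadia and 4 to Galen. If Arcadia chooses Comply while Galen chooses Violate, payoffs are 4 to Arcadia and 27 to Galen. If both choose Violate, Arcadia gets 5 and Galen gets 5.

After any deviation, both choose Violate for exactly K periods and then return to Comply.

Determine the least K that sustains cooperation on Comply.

6

No profitable deviation requires (13−5)(β+…+β^K) ≥ 27−13, i.e. β+…+β^K ≥ 7/4 ≈ 1.7500.
With β = 2/3, the partial sums are K=1: 0.6667, K=2: 1.1111, K=3: 1.4074, K=4: 1.6049, K=5: 1.7366, K=6: 1.8244.
K = 6 is the first length at which the sum reaches 1.7500.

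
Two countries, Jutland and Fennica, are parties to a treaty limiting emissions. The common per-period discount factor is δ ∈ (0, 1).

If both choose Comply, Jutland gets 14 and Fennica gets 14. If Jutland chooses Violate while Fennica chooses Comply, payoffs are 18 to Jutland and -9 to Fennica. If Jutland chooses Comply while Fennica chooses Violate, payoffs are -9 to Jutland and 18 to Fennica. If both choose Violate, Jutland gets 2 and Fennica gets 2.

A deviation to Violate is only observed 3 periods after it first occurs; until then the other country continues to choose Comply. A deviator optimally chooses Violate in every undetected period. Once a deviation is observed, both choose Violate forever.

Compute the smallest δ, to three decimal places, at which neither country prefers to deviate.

0.630

Deviating for the 3 undetected periods gains 18−14 = 4 per period over cooperation, then loses 14−2 = 12 per period forever once punishment starts.
Gain: 4(1 + δ + … + δ^2); loss: 12·δ^3/(1−δ).
No profitable deviation ⇔ 4(1−δ^3) ≤ 12·δ^3, i.e. δ^3 ≥ 4/(4+12) = 1/4.
Hence δ ≥ (1/4)^(1/3) ≈ 0.630.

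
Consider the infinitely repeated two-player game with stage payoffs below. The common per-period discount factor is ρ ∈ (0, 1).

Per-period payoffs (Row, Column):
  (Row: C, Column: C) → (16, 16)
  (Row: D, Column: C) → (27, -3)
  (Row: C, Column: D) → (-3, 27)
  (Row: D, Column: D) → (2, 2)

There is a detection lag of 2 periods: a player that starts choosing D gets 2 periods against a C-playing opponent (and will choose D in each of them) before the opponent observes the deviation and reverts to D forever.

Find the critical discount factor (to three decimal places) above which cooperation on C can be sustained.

A deviator earns 27 for 2 periods, then 2 forever; cooperating earns 16 forever. Multiplying the IC by (1−ρ):
16 ≥ 27(1−ρ^2) + 2ρ^2, so 25·ρ^2 ≥ 11 and ρ^2 ≥ 11/25.
ρ ≥ (11/25)^(1/2) ≈ 0.663.

0.663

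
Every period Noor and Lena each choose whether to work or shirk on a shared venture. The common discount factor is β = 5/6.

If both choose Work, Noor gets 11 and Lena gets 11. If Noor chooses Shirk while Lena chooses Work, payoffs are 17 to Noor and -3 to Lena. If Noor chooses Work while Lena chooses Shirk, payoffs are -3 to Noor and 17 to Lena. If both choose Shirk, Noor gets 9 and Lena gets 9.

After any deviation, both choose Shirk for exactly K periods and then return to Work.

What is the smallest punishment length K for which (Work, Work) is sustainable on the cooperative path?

IC: β(1−β^K)/(1−β) ≥ (17−11)/(11−9) = 3.
With β = 5/6: need 1 − β^K ≥ 3·(1−5/6)/(5/6), i.e. β^K ≤ 0.4000.
Since (5/6)^5 = 0.4019 and (5/6)^6 = 0.3349, the smallest such K is 6.

6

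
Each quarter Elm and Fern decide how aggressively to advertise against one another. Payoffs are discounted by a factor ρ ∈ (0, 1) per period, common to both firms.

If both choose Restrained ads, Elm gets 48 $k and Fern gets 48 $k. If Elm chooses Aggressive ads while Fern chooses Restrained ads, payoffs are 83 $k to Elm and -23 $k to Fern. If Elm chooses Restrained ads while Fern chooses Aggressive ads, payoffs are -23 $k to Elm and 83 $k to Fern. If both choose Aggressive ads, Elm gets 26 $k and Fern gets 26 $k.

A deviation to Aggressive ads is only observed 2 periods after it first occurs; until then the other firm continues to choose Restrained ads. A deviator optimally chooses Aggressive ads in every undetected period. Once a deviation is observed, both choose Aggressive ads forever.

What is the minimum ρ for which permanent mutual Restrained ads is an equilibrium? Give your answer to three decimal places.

0.784

A deviator earns 83 for 2 periods, then 26 forever; cooperating earns 48 forever. Multiplying the IC by (1−ρ):
48 ≥ 83(1−ρ^2) + 26ρ^2, so 57·ρ^2 ≥ 35 and ρ^2 ≥ 35/57.
ρ ≥ (35/57)^(1/2) ≈ 0.784.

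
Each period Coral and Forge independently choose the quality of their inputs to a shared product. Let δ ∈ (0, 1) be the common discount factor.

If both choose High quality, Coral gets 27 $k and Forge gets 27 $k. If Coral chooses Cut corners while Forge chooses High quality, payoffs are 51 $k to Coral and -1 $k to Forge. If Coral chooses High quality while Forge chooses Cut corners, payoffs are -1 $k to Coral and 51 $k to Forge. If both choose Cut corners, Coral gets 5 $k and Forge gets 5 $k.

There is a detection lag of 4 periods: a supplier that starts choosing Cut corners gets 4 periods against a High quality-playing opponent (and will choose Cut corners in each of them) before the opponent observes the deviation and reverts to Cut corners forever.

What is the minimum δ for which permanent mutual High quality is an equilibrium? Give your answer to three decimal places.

A deviator earns 51 for 4 periods, then 5 forever; cooperating earns 27 forever. Multiplying the IC by (1−δ):
27 ≥ 51(1−δ^4) + 5δ^4, so 46·δ^4 ≥ 24 and δ^4 ≥ 12/23.
δ ≥ (12/23)^(1/4) ≈ 0.850.

0.850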